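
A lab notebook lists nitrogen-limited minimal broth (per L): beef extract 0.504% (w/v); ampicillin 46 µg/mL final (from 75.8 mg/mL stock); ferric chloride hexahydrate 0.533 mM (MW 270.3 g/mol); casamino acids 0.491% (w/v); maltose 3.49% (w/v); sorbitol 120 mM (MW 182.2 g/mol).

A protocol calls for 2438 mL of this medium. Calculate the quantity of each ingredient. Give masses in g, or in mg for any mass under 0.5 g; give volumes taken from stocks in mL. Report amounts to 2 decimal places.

beef extract 12.29 g; ampicillin 1.48 mL; ferric chloride hexahydrate 351.24 mg; casamino acids 11.97 g; maltose 85.09 g; sorbitol 53.30 g

Working volume: 2438 mL = 2.438 L.
beef extract: 0.504 g per 100 mL × 2438 mL ÷ 100 = 12.29 g
ampicillin: V = C2·V2/C1 = 46 µg/mL × 2438 mL ÷ 75800 µg/mL = 1.48 mL
ferric chloride hexahydrate: 0.533 mmol/L × 270.3 mg/mmol × 2.438 L = 351.24 mg
casamino acids: 0.491 g per 100 mL × 2438 mL ÷ 100 = 11.97 g
maltose: 3.49% w/v = 34.9 g/L → 34.9 × 2.438 L = 85.09 g
sorbitol: 120 mmol/L × 182.2 g/mol × 2.438 L ÷ 1000 = 53.30 g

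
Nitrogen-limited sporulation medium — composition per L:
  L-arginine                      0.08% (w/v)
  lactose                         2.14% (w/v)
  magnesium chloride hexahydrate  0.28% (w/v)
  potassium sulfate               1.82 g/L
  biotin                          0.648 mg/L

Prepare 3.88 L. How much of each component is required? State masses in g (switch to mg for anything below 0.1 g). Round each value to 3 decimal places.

L-arginine 3.104 g; lactose 83.032 g; magnesium chloride hexahydrate 10.864 g; potassium sulfate 7.062 g; biotin 2.514 mg

Scale factor relative to 1 L: 3.88.
L-arginine: 0.08% w/v = 0.8 g/L → 0.8 × 3.88 L = 3.104 g
lactose: 2.14% w/v = 21.4 g/L → 21.4 × 3.88 L = 83.032 g
magnesium chloride hexahydrate: 0.28 g per 100 mL × 3880 mL ÷ 100 = 10.864 g
potassium sulfate: 1.82 g/L × 3.88 L = 7.062 g
biotin: 0.648 mg/L × 3.88 L = 2.514 mg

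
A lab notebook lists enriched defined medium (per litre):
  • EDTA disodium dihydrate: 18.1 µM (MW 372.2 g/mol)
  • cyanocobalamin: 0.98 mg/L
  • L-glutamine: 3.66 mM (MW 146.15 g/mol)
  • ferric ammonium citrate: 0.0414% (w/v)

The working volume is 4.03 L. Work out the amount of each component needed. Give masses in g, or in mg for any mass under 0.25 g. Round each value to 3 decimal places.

EDTA disodium dihydrate 27.149 mg; cyanocobalamin 3.949 mg; L-glutamine 2.156 g; ferric ammonium citrate 1.668 g

Working volume: 4.03 L.
EDTA disodium dihydrate: 18.1 µmol/L × 372.2 g/mol × 4.03 L ÷ 1000 = 27.149 mg
cyanocobalamin: 0.98 mg/L × 4.03 L = 3.949 mg
L-glutamine: 3.66 mmol/L × 146.15 g/mol × 4.03 L ÷ 1000 = 2.156 g
ferric ammonium citrate: 0.0414 g per 100 mL × 4030 mL ÷ 100 = 1.668 g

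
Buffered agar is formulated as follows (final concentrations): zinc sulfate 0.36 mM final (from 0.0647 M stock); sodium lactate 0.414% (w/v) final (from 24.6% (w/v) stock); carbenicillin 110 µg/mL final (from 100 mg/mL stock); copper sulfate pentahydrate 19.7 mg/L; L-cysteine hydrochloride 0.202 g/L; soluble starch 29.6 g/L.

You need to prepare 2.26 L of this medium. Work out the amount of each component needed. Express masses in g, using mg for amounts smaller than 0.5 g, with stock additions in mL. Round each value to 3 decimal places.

zinc sulfate 12.575 mL; sodium lactate 38.034 mL; carbenicillin 2.486 mL; copper sulfate pentahydrate 44.522 mg; L-cysteine hydrochloride 456.520 mg; soluble starch 66.896 g

Working volume: 2.26 L.
zinc sulfate: V = C2·V2/C1 = 0.36 mM × 2260 mL ÷ 64.7 mM = 12.575 mL
sodium lactate: V = C2·V2/C1 = 0.414% ÷ 24.6% × 2260 mL = 38.034 mL
carbenicillin: V = C2·V2/C1 = 110 µg/mL × 2260 mL ÷ 100000 µg/mL = 2.486 mL
copper sulfate pentahydrate: 19.7 mg/L × 2.26 L = 44.522 mg
L-cysteine hydrochloride: 0.202 g/L × 2.26 L = 0.45652 g = 456.520 mg
soluble starch: 29.6 g/L × 2.26 L = 66.896 g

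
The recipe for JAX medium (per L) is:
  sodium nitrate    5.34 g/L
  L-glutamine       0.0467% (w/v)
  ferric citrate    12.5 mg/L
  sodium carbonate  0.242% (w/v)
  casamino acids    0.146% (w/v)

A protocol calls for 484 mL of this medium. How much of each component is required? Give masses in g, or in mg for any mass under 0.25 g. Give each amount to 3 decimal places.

Working volume: 484 mL = 0.484 L.
sodium nitrate: 5.34 g/L × 0.484 L = 2.585 g
L-glutamine: 0.0467 g per 100 mL × 484 mL ÷ 100 = 0.226028 g = 226.028 mg
ferric citrate: 12.5 mg/L × 0.484 L = 6.050 mg
sodium carbonate: 0.242 g per 100 mL × 484 mL ÷ 100 = 1.171 g
casamino acids: 0.146 g per 100 mL × 484 mL ÷ 100 = 0.707 g

sodium nitrate 2.585 g; L-glutamine 226.028 mg; ferric citrate 6.050 mg; sodium carbonate 1.171 g; casamino acids 0.707 g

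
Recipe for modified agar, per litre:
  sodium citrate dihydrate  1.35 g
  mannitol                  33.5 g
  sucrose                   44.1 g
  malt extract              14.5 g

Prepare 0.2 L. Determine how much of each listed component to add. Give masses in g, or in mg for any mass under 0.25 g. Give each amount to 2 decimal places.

sodium citrate dihydrate 0.27 g; mannitol 6.70 g; sucrose 8.82 g; malt extract 2.90 g

Scale factor = 200 mL / 1000 mL = 0.2.
sodium citrate dihydrate: 1.35 g × (200 mL / 1000 mL) = 0.27 g
mannitol: 33.5 g × (200 mL / 1000 mL) = 6.70 g
sucrose: 44.1 g × (200 mL / 1000 mL) = 8.82 g
malt extract: 14.5 g × (200 mL / 1000 mL) = 2.90 g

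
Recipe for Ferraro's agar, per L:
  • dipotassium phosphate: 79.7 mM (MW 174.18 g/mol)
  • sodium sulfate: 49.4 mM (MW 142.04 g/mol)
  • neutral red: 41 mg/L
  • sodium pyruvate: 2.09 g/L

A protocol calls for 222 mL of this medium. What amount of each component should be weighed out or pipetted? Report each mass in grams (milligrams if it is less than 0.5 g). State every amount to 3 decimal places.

Scale factor relative to 1 L: 0.222.
dipotassium phosphate: 79.7 mmol/L × 174.18 g/mol × 0.222 L ÷ 1000 = 3.082 g
sodium sulfate: 49.4 mmol/L × 142.04 g/mol × 0.222 L ÷ 1000 = 1.558 g
neutral red: 41 mg/L × 0.222 L = 9.102 mg
sodium pyruvate: 2.09 g/L × 0.222 L = 0.46398 g = 463.980 mg

dipotassium phosphate 3.082 g; sodium sulfate 1.558 g; neutral red 9.102 mg; sodium pyruvate 463.980 mg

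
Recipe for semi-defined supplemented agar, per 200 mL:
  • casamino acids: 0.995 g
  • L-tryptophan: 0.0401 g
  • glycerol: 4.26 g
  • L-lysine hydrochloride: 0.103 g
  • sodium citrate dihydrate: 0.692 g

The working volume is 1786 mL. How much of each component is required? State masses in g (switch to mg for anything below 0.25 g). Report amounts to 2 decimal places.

casamino acids 8.89 g; L-tryptophan 0.36 g; glycerol 38.04 g; L-lysine hydrochloride 0.92 g; sodium citrate dihydrate 6.18 g

Ratio of target to recipe volume: 1786 / 200 = 8.93.
casamino acids: 0.995 g × (1786 mL / 200 mL) = 8.89 g
L-tryptophan: 0.0401 g × (1786 mL / 200 mL) = 0.36 g
glycerol: 4.26 g × (1786 mL / 200 mL) = 38.04 g
L-lysine hydrochloride: 0.103 g × (1786 mL / 200 mL) = 0.92 g
sodium citrate dihydrate: 0.692 g × (1786 mL / 200 mL) = 6.18 g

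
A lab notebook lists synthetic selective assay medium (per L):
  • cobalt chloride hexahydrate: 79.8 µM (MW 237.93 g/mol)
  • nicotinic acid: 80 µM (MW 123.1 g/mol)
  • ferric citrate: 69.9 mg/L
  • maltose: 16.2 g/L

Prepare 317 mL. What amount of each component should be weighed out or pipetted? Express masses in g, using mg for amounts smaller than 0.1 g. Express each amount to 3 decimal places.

cobalt chloride hexahydrate 6.019 mg; nicotinic acid 3.122 mg; ferric citrate 22.158 mg; maltose 5.135 g

Target volume = 317 mL = 0.317 L.
cobalt chloride hexahydrate: 79.8 µmol/L × 237.93 g/mol × 0.317 L ÷ 1000 = 6.019 mg
nicotinic acid: 80 µmol/L × 123.1 g/mol × 0.317 L ÷ 1000 = 3.122 mg
ferric citrate: 69.9 mg/L × 0.317 L = 22.158 mg
maltose: 16.2 g/L × 0.317 L = 5.135 g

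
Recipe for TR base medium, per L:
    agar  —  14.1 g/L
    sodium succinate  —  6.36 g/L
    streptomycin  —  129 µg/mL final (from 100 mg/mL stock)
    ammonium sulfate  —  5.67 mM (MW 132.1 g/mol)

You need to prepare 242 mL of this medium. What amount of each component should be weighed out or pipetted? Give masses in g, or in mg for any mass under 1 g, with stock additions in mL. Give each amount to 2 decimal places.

agar 3.41 g; sodium succinate 1.54 g; streptomycin 0.31 mL; ammonium sulfate 181.26 mg

Working volume: 242 mL = 0.242 L.
agar: 14.1 g/L × 0.242 L = 3.41 g
sodium succinate: 6.36 g/L × 0.242 L = 1.54 g
streptomycin: V = C2·V2/C1 = 129 µg/mL × 242 mL ÷ 100000 µg/mL = 0.31 mL
ammonium sulfate: 5.67 mmol/L × 132.1 mg/mmol × 0.242 L = 181.26 mg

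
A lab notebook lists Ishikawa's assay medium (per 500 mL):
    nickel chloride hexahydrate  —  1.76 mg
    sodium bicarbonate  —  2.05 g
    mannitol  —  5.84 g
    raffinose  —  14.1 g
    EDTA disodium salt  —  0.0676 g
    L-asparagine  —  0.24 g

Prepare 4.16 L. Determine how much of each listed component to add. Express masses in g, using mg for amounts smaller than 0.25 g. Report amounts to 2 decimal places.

nickel chloride hexahydrate 14.64 mg; sodium bicarbonate 17.06 g; mannitol 48.59 g; raffinose 117.31 g; EDTA disodium salt 0.56 g; L-asparagine 2.00 g

Scale factor = 4160 mL / 500 mL = 8.32.
nickel chloride hexahydrate: 1.76 mg × (4160 mL / 500 mL) = 14.64 mg
sodium bicarbonate: 2.05 g × (4160 mL / 500 mL) = 17.06 g
mannitol: 5.84 g × (4160 mL / 500 mL) = 48.59 g
raffinose: 14.1 g × (4160 mL / 500 mL) = 117.31 g
EDTA disodium salt: 0.0676 g × (4160 mL / 500 mL) = 0.56 g
L-asparagine: 0.24 g × (4160 mL / 500 mL) = 2.00 g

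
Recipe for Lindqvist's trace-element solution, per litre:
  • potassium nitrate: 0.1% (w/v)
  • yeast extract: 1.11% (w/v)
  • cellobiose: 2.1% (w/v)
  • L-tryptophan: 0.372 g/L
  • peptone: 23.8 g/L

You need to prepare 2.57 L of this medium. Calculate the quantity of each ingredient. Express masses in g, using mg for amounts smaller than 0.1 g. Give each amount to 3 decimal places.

Working volume: 2.57 L.
potassium nitrate: 0.1 g per 100 mL × 2570 mL ÷ 100 = 2.570 g
yeast extract: 1.11 g per 100 mL × 2570 mL ÷ 100 = 28.527 g
cellobiose: 2.1 g per 100 mL × 2570 mL ÷ 100 = 53.970 g
L-tryptophan: 0.372 g/L × 2.57 L = 0.956 g
peptone: 23.8 g/L × 2.57 L = 61.166 g

potassium nitrate 2.570 g; yeast extract 28.527 g; cellobiose 53.970 g; L-tryptophan 0.956 g; peptone 61.166 g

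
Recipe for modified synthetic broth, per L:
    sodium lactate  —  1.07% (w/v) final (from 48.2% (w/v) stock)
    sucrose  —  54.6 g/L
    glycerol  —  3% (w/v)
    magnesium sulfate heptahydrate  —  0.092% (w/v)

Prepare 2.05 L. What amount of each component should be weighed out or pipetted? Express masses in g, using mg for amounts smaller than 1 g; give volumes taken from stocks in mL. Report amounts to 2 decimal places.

sodium lactate 45.51 mL; sucrose 111.93 g; glycerol 61.50 g; magnesium sulfate heptahydrate 1.89 g

Scale factor relative to 1 L: 2.05.
sodium lactate: C1V1 = C2V2 → 1.07% ÷ 48.2% × 2050 mL = 45.51 mL
sucrose: 54.6 g/L × 2.05 L = 111.93 g
glycerol: 3% w/v = 30 g/L → 30 × 2.05 L = 61.50 g
magnesium sulfate heptahydrate: 0.092% w/v = 0.92 g/L → 0.92 × 2.05 L = 1.89 g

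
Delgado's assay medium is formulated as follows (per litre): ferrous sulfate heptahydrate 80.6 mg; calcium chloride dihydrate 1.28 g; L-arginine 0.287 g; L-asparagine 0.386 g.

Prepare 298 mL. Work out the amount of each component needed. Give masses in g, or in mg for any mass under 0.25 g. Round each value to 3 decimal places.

ferrous sulfate heptahydrate 24.019 mg; calcium chloride dihydrate 0.381 g; L-arginine 85.526 mg; L-asparagine 115.028 mg

Scale factor = 298 mL / 1000 mL = 0.298.
ferrous sulfate heptahydrate: 80.6 mg × (298 mL / 1000 mL) = 24.019 mg
calcium chloride dihydrate: 1.28 g × (298 mL / 1000 mL) = 0.381 g
L-arginine: 0.287 g × (298 mL / 1000 mL) = 0.085526 g = 85.526 mg
L-asparagine: 0.386 g × (298 mL / 1000 mL) = 0.115028 g = 115.028 mg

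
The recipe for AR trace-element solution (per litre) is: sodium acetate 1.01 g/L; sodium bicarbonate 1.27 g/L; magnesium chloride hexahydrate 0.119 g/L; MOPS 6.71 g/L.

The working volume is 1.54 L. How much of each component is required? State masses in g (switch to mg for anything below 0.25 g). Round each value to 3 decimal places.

sodium acetate 1.555 g; sodium bicarbonate 1.956 g; magnesium chloride hexahydrate 183.260 mg; MOPS 10.333 g

Scale factor relative to 1 L: 1.54.
sodium acetate: 1.01 g/L × 1.54 L = 1.555 g
sodium bicarbonate: 1.27 g/L × 1.54 L = 1.956 g
magnesium chloride hexahydrate: 0.119 g/L × 1.54 L = 0.18326 g = 183.260 mg
MOPS: 6.71 g/L × 1.54 L = 10.333 g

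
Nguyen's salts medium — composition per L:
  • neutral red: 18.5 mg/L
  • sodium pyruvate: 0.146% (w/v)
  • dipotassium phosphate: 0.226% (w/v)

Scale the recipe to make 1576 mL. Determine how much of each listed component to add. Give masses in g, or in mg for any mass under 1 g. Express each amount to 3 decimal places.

neutral red 29.156 mg; sodium pyruvate 2.301 g; dipotassium phosphate 3.562 g

Scale factor relative to 1 L: 1.576.
neutral red: 18.5 mg/L × 1.576 L = 29.156 mg
sodium pyruvate: 0.146 g per 100 mL × 1576 mL ÷ 100 = 2.301 g
dipotassium phosphate: 0.226 g per 100 mL × 1576 mL ÷ 100 = 3.562 g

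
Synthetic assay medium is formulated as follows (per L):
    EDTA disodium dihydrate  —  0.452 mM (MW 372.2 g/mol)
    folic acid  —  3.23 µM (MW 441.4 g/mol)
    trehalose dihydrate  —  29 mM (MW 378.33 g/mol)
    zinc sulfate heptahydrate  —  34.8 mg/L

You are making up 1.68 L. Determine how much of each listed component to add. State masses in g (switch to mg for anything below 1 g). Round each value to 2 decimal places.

EDTA disodium dihydrate 282.63 mg; folic acid 2.40 mg; trehalose dihydrate 18.43 g; zinc sulfate heptahydrate 58.46 mg

Scale factor relative to 1 L: 1.68.
EDTA disodium dihydrate: 0.452 mmol/L × 372.2 mg/mmol × 1.68 L = 282.63 mg
folic acid: 3.23 µmol/L × 441.4 g/mol × 1.68 L ÷ 1000 = 2.40 mg
trehalose dihydrate: 29 mmol/L × 378.33 g/mol × 1.68 L ÷ 1000 = 18.43 g
zinc sulfate heptahydrate: 34.8 mg/L × 1.68 L = 58.46 mg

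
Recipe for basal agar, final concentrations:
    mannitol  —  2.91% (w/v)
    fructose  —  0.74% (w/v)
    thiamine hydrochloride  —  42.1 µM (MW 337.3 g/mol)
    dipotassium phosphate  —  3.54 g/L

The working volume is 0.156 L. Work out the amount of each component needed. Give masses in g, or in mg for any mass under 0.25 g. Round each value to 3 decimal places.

Scale factor relative to 1 L: 0.156.
mannitol: 2.91% w/v = 29.1 g/L → 29.1 × 0.156 L = 4.540 g
fructose: 0.74 g per 100 mL × 156 mL ÷ 100 = 1.154 g
thiamine hydrochloride: 42.1 µmol/L × 337.3 g/mol × 0.156 L ÷ 1000 = 2.215 mg
dipotassium phosphate: 3.54 g/L × 0.156 L = 0.552 g

mannitol 4.540 g; fructose 1.154 g; thiamine hydrochloride 2.215 mg; dipotassium phosphate 0.552 g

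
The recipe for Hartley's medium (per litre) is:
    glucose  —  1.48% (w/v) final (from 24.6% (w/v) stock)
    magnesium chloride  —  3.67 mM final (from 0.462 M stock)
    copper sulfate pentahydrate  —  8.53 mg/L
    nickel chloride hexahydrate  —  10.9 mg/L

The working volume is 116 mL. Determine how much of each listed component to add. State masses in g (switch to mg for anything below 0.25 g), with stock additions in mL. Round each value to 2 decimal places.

glucose 6.98 mL; magnesium chloride 0.92 mL; copper sulfate pentahydrate 0.99 mg; nickel chloride hexahydrate 1.26 mg

Target volume = 116 mL = 0.116 L.
glucose: V = C2·V2/C1 = 1.48% ÷ 24.6% × 116 mL = 6.98 mL
magnesium chloride: C1V1 = C2V2 → 3.67 mM × 116 mL ÷ 462 mM = 0.92 mL
copper sulfate pentahydrate: 8.53 mg/L × 0.116 L = 0.99 mg
nickel chloride hexahydrate: 10.9 mg/L × 0.116 L = 1.26 mg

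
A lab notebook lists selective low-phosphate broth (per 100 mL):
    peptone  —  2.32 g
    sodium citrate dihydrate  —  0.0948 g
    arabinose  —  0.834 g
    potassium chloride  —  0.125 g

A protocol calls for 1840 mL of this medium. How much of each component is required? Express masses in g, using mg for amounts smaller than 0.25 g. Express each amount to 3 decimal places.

Ratio of target to recipe volume: 1840 / 100 = 18.4.
peptone: 2.32 g × (1840 mL / 100 mL) = 42.688 g
sodium citrate dihydrate: 0.0948 g × (1840 mL / 100 mL) = 1.744 g
arabinose: 0.834 g × (1840 mL / 100 mL) = 15.346 g
potassium chloride: 0.125 g × (1840 mL / 100 mL) = 2.300 g

peptone 42.688 g; sodium citrate dihydrate 1.744 g; arabinose 15.346 g; potassium chloride 2.300 g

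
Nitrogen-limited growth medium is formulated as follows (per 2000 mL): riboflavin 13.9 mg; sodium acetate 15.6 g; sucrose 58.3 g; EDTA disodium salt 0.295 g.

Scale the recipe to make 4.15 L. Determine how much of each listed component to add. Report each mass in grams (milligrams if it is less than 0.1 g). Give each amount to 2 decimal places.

riboflavin 28.84 mg; sodium acetate 32.37 g; sucrose 120.97 g; EDTA disodium salt 0.61 g

Scale factor = 4150 mL / 2000 mL = 2.075.
riboflavin: 13.9 mg × (4150 mL / 2000 mL) = 28.84 mg
sodium acetate: 15.6 g × (4150 mL / 2000 mL) = 32.37 g
sucrose: 58.3 g × (4150 mL / 2000 mL) = 120.97 g
EDTA disodium salt: 0.295 g × (4150 mL / 2000 mL) = 0.61 g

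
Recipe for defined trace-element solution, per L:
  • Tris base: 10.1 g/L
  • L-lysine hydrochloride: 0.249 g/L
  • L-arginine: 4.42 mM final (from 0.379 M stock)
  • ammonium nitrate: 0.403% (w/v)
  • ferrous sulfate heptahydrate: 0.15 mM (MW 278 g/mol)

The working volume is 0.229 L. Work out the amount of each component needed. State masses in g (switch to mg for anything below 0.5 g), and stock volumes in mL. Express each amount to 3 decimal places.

Tris base 2.313 g; L-lysine hydrochloride 57.021 mg; L-arginine 2.671 mL; ammonium nitrate 0.923 g; ferrous sulfate heptahydrate 9.549 mg

Working volume: 0.229 L.
Tris base: 10.1 g/L × 0.229 L = 2.313 g
L-lysine hydrochloride: 0.249 g/L × 0.229 L = 0.057021 g = 57.021 mg
L-arginine: dilute stock: 4.42 mM × 229 mL ÷ 379 mM = 2.671 mL
ammonium nitrate: 0.403 g per 100 mL × 229 mL ÷ 100 = 0.923 g
ferrous sulfate heptahydrate: 0.15 mmol/L × 278 mg/mmol × 0.229 L = 9.549 mg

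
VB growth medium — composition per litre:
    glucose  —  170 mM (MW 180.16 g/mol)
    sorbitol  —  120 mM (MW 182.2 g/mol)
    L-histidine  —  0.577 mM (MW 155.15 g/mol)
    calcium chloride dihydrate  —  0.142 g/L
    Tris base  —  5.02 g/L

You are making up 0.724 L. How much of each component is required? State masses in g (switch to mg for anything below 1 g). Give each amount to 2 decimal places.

Working volume: 0.724 L.
glucose: 170 mmol/L × 180.16 g/mol × 0.724 L ÷ 1000 = 22.17 g
sorbitol: 120 mmol/L × 182.2 g/mol × 0.724 L ÷ 1000 = 15.83 g
L-histidine: 0.577 mmol/L × 155.15 mg/mmol × 0.724 L = 64.81 mg
calcium chloride dihydrate: 0.142 g/L × 0.724 L = 0.102808 g = 102.81 mg
Tris base: 5.02 g/L × 0.724 L = 3.63 g

glucose 22.17 g; sorbitol 15.83 g; L-histidine 64.81 mg; calcium chloride dihydrate 102.81 mg; Tris base 3.63 g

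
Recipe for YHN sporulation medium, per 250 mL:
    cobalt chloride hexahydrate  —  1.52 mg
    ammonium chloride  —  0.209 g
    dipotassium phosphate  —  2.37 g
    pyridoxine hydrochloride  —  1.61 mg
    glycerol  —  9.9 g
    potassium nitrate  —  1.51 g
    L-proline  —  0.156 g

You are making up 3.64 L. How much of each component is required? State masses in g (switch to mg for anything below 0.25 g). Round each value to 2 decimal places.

cobalt chloride hexahydrate 22.13 mg; ammonium chloride 3.04 g; dipotassium phosphate 34.51 g; pyridoxine hydrochloride 23.44 mg; glycerol 144.14 g; potassium nitrate 21.99 g; L-proline 2.27 g

Scale factor = 3640 mL / 250 mL = 14.56.
cobalt chloride hexahydrate: 1.52 mg × (3640 mL / 250 mL) = 22.13 mg
ammonium chloride: 0.209 g × (3640 mL / 250 mL) = 3.04 g
dipotassium phosphate: 2.37 g × (3640 mL / 250 mL) = 34.51 g
pyridoxine hydrochloride: 1.61 mg × (3640 mL / 250 mL) = 23.44 mg
glycerol: 9.9 g × (3640 mL / 250 mL) = 144.14 g
potassium nitrate: 1.51 g × (3640 mL / 250 mL) = 21.99 g
L-proline: 0.156 g × (3640 mL / 250 mL) = 2.27 g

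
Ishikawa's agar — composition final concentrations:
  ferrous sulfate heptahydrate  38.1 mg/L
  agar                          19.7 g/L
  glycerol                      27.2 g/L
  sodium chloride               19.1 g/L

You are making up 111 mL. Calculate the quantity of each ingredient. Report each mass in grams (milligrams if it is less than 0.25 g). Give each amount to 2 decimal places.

Working volume: 111 mL = 0.111 L.
ferrous sulfate heptahydrate: 38.1 mg/L × 0.111 L = 4.23 mg
agar: 19.7 g/L × 0.111 L = 2.19 g
glycerol: 27.2 g/L × 0.111 L = 3.02 g
sodium chloride: 19.1 g/L × 0.111 L = 2.12 g

ferrous sulfate heptahydrate 4.23 mg; agar 2.19 g; glycerol 3.02 g; sodium chloride 2.12 g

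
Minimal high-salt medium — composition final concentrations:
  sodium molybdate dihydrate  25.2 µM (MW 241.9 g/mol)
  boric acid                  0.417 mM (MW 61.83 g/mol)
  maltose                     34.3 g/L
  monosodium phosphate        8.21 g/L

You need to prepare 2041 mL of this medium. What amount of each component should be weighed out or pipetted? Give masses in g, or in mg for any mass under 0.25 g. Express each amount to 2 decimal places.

sodium molybdate dihydrate 12.44 mg; boric acid 52.62 mg; maltose 70.01 g; monosodium phosphate 16.76 g

Working volume: 2041 mL = 2.041 L.
sodium molybdate dihydrate: 25.2 µmol/L × 241.9 g/mol × 2.041 L ÷ 1000 = 12.44 mg
boric acid: 0.417 mmol/L × 61.83 mg/mmol × 2.041 L = 52.62 mg
maltose: 34.3 g/L × 2.041 L = 70.01 g
monosodium phosphate: 8.21 g/L × 2.041 L = 16.76 g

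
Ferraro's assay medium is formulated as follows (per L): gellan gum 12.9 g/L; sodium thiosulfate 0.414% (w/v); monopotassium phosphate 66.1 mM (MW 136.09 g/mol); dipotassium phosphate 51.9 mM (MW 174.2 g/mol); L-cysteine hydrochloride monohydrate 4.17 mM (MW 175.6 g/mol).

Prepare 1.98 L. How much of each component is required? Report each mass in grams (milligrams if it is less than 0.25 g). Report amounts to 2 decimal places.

Scale factor relative to 1 L: 1.98.
gellan gum: 12.9 g/L × 1.98 L = 25.54 g
sodium thiosulfate: 0.414% w/v = 4.14 g/L → 4.14 × 1.98 L = 8.20 g
monopotassium phosphate: 66.1 mmol/L × 136.09 g/mol × 1.98 L ÷ 1000 = 17.81 g
dipotassium phosphate: 51.9 mmol/L × 174.2 g/mol × 1.98 L ÷ 1000 = 17.90 g
L-cysteine hydrochloride monohydrate: 4.17 mmol/L × 175.6 g/mol × 1.98 L ÷ 1000 = 1.45 g

gellan gum 25.54 g; sodium thiosulfate 8.20 g; monopotassium phosphate 17.81 g; dipotassium phosphate 17.90 g; L-cysteine hydrochloride monohydrate 1.45 g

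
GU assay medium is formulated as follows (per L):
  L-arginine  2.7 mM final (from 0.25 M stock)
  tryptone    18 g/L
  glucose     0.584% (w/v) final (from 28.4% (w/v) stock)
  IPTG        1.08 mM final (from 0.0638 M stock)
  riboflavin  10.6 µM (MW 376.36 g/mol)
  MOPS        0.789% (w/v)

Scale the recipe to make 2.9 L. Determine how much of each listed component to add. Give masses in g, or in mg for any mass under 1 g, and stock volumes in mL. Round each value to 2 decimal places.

L-arginine 31.32 mL; tryptone 52.20 g; glucose 59.63 mL; IPTG 49.09 mL; riboflavin 11.57 mg; MOPS 22.88 g

Scale factor relative to 1 L: 2.9.
L-arginine: C1V1 = C2V2 → 2.7 mM × 2900 mL ÷ 250 mM = 31.32 mL
tryptone: 18 g/L × 2.9 L = 52.20 g
glucose: dilute stock: 0.584% ÷ 28.4% × 2900 mL = 59.63 mL
IPTG: dilute stock: 1.08 mM × 2900 mL ÷ 63.8 mM = 49.09 mL
riboflavin: 10.6 µmol/L × 376.36 g/mol × 2.9 L ÷ 1000 = 11.57 mg
MOPS: 0.789 g per 100 mL × 2900 mL ÷ 100 = 22.88 g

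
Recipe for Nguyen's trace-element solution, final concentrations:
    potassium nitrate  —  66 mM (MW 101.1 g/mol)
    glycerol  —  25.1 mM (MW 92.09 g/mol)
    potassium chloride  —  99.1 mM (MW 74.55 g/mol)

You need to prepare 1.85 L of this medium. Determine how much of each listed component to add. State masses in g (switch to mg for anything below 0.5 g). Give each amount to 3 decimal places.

Scale factor relative to 1 L: 1.85.
potassium nitrate: 66 mmol/L × 101.1 g/mol × 1.85 L ÷ 1000 = 12.344 g
glycerol: 25.1 mmol/L × 92.09 g/mol × 1.85 L ÷ 1000 = 4.276 g
potassium chloride: 99.1 mmol/L × 74.55 g/mol × 1.85 L ÷ 1000 = 13.668 g

potassium nitrate 12.344 g; glycerol 4.276 g; potassium chloride 13.668 g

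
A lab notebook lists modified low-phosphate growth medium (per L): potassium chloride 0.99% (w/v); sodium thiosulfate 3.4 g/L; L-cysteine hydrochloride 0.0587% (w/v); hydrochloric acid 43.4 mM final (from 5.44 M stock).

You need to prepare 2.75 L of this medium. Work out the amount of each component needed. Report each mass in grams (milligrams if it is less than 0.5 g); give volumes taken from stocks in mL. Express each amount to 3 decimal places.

Scale factor relative to 1 L: 2.75.
potassium chloride: 0.99 g per 100 mL × 2750 mL ÷ 100 = 27.225 g
sodium thiosulfate: 3.4 g/L × 2.75 L = 9.350 g
L-cysteine hydrochloride: 0.0587% w/v = 0.587 g/L → 0.587 × 2.75 L = 1.614 g
hydrochloric acid: C1V1 = C2V2 → 43.4 mM × 2750 mL ÷ 5440 mM = 21.939 mL

potassium chloride 27.225 g; sodium thiosulfate 9.350 g; L-cysteine hydrochloride 1.614 g; hydrochloric acid 21.939 mL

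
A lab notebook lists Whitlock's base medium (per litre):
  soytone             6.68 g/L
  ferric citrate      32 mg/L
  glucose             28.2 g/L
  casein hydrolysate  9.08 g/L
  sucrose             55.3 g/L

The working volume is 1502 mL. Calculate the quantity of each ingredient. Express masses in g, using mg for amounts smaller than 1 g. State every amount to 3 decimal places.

Working volume: 1502 mL = 1.502 L.
soytone: 6.68 g/L × 1.502 L = 10.033 g
ferric citrate: 32 mg/L × 1.502 L = 48.064 mg
glucose: 28.2 g/L × 1.502 L = 42.356 g
casein hydrolysate: 9.08 g/L × 1.502 L = 13.638 g
sucrose: 55.3 g/L × 1.502 L = 83.061 g

soytone 10.033 g; ferric citrate 48.064 mg; glucose 42.356 g; casein hydrolysate 13.638 g; sucrose 83.061 g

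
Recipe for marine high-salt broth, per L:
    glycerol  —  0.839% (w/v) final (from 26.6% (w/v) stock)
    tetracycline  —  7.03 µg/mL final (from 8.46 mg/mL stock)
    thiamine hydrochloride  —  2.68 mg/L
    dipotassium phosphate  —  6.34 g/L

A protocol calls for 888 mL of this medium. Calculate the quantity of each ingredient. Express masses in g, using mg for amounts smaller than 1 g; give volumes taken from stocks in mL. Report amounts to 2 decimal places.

glycerol 28.01 mL; tetracycline 0.74 mL; thiamine hydrochloride 2.38 mg; dipotassium phosphate 5.63 g

Scale factor relative to 1 L: 0.888.
glycerol: V = C2·V2/C1 = 0.839% ÷ 26.6% × 888 mL = 28.01 mL
tetracycline: V = C2·V2/C1 = 7.03 µg/mL × 888 mL ÷ 8460 µg/mL = 0.74 mL
thiamine hydrochloride: 2.68 mg/L × 0.888 L = 2.38 mg
dipotassium phosphate: 6.34 g/L × 0.888 L = 5.63 g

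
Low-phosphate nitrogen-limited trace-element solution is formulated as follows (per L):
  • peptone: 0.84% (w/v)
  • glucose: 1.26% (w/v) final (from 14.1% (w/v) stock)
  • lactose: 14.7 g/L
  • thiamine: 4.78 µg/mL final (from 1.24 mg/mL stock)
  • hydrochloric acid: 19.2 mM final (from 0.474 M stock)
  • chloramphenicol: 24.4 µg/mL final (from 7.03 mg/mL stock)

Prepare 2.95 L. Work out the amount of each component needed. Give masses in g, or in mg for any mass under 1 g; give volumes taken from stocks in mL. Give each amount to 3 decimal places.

peptone 24.780 g; glucose 263.617 mL; lactose 43.365 g; thiamine 11.372 mL; hydrochloric acid 119.494 mL; chloramphenicol 10.239 mL

Scale factor relative to 1 L: 2.95.
peptone: 0.84% w/v = 8.4 g/L → 8.4 × 2.95 L = 24.780 g
glucose: C1V1 = C2V2 → 1.26% ÷ 14.1% × 2950 mL = 263.617 mL
lactose: 14.7 g/L × 2.95 L = 43.365 g
thiamine: V = C2·V2/C1 = 4.78 µg/mL × 2950 mL ÷ 1240 µg/mL = 11.372 mL
hydrochloric acid: dilute stock: 19.2 mM × 2950 mL ÷ 474 mM = 119.494 mL
chloramphenicol: dilute stock: 24.4 µg/mL × 2950 mL ÷ 7030 µg/mL = 10.239 mL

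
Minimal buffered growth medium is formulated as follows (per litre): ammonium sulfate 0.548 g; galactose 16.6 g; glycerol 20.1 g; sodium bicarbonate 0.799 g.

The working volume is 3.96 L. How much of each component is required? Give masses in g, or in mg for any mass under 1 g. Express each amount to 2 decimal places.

ammonium sulfate 2.17 g; galactose 65.74 g; glycerol 79.60 g; sodium bicarbonate 3.16 g

Scale factor = 3960 mL / 1000 mL = 3.96.
ammonium sulfate: 0.548 g × (3960 mL / 1000 mL) = 2.17 g
galactose: 16.6 g × (3960 mL / 1000 mL) = 65.74 g
glycerol: 20.1 g × (3960 mL / 1000 mL) = 79.60 g
sodium bicarbonate: 0.799 g × (3960 mL / 1000 mL) = 3.16 g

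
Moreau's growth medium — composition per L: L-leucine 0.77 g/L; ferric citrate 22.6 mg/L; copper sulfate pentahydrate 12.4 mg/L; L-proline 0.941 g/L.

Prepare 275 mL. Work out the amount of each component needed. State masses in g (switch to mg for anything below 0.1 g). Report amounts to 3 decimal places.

Scale factor relative to 1 L: 0.275.
L-leucine: 0.77 g/L × 0.275 L = 0.212 g
ferric citrate: 22.6 mg/L × 0.275 L = 6.215 mg
copper sulfate pentahydrate: 12.4 mg/L × 0.275 L = 3.410 mg
L-proline: 0.941 g/L × 0.275 L = 0.259 g

L-leucine 0.212 g; ferric citrate 6.215 mg; copper sulfate pentahydrate 3.410 mg; L-proline 0.259 g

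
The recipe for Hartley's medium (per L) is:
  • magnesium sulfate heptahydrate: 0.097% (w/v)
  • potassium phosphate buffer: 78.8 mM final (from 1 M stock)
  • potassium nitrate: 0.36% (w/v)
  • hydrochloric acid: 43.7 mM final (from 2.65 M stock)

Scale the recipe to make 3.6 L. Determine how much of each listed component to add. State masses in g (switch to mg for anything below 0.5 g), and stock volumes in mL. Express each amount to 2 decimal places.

magnesium sulfate heptahydrate 3.49 g; potassium phosphate buffer 283.68 mL; potassium nitrate 12.96 g; hydrochloric acid 59.37 mL

Scale factor relative to 1 L: 3.6.
magnesium sulfate heptahydrate: 0.097% w/v = 0.97 g/L → 0.97 × 3.6 L = 3.49 g
potassium phosphate buffer: dilute stock: 78.8 mM × 3600 mL ÷ 1000 mM = 283.68 mL
potassium nitrate: 0.36 g per 100 mL × 3600 mL ÷ 100 = 12.96 g
hydrochloric acid: V = C2·V2/C1 = 43.7 mM × 3600 mL ÷ 2650 mM = 59.37 mL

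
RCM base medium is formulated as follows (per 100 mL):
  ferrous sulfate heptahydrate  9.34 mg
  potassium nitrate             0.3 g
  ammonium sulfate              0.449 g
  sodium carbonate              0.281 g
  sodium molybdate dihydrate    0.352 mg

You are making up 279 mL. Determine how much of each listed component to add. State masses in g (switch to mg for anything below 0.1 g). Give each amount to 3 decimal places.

Scale factor = 279 mL / 100 mL = 2.79.
ferrous sulfate heptahydrate: 9.34 mg × (279 mL / 100 mL) = 26.059 mg
potassium nitrate: 0.3 g × (279 mL / 100 mL) = 0.837 g
ammonium sulfate: 0.449 g × (279 mL / 100 mL) = 1.253 g
sodium carbonate: 0.281 g × (279 mL / 100 mL) = 0.784 g
sodium molybdate dihydrate: 0.352 mg × (279 mL / 100 mL) = 0.982 mg

ferrous sulfate heptahydrate 26.059 mg; potassium nitrate 0.837 g; ammonium sulfate 1.253 g; sodium carbonate 0.784 g; sodium molybdate dihydrate 0.982 mg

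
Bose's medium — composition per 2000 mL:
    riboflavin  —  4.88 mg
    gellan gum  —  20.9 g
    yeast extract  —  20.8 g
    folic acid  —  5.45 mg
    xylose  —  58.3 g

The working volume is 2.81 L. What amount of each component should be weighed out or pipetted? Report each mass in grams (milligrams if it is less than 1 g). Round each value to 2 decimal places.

riboflavin 6.86 mg; gellan gum 29.36 g; yeast extract 29.22 g; folic acid 7.66 mg; xylose 81.91 g

Scale factor = 2810 mL / 2000 mL = 1.405.
riboflavin: 4.88 mg × (2810 mL / 2000 mL) = 6.86 mg
gellan gum: 20.9 g × (2810 mL / 2000 mL) = 29.36 g
yeast extract: 20.8 g × (2810 mL / 2000 mL) = 29.22 g
folic acid: 5.45 mg × (2810 mL / 2000 mL) = 7.66 mg
xylose: 58.3 g × (2810 mL / 2000 mL) = 81.91 g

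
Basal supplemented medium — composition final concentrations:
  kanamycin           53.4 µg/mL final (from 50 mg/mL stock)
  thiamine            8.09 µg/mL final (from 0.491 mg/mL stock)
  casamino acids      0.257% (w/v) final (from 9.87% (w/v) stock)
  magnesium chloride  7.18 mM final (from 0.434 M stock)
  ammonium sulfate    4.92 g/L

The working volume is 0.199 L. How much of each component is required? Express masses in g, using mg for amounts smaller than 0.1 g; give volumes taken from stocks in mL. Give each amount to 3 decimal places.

Working volume: 0.199 L.
kanamycin: V = C2·V2/C1 = 53.4 µg/mL × 199 mL ÷ 50000 µg/mL = 0.213 mL
thiamine: V = C2·V2/C1 = 8.09 µg/mL × 199 mL ÷ 491 µg/mL = 3.279 mL
casamino acids: C1V1 = C2V2 → 0.257% ÷ 9.87% × 199 mL = 5.182 mL
magnesium chloride: C1V1 = C2V2 → 7.18 mM × 199 mL ÷ 434 mM = 3.292 mL
ammonium sulfate: 4.92 g/L × 0.199 L = 0.979 g

kanamycin 0.213 mL; thiamine 3.279 mL; casamino acids 5.182 mL; magnesium chloride 3.292 mL; ammonium sulfate 0.979 g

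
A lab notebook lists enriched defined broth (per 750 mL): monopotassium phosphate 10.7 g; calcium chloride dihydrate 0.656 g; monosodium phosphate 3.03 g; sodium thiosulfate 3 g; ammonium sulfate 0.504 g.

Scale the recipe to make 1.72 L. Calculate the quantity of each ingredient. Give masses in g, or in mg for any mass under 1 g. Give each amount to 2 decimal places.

monopotassium phosphate 24.54 g; calcium chloride dihydrate 1.50 g; monosodium phosphate 6.95 g; sodium thiosulfate 6.88 g; ammonium sulfate 1.16 g

Scale factor = 1720 mL / 750 mL = 2.29333.
monopotassium phosphate: 10.7 g × (1720 mL / 750 mL) = 24.54 g
calcium chloride dihydrate: 0.656 g × (1720 mL / 750 mL) = 1.50 g
monosodium phosphate: 3.03 g × (1720 mL / 750 mL) = 6.95 g
sodium thiosulfate: 3 g × (1720 mL / 750 mL) = 6.88 g
ammonium sulfate: 0.504 g × (1720 mL / 750 mL) = 1.16 g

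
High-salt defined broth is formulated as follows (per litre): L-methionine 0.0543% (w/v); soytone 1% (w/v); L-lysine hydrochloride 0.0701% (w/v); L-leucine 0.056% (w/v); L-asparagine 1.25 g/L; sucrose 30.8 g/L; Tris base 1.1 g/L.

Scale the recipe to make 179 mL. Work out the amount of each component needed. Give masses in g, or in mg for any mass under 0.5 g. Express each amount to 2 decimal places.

L-methionine 97.20 mg; soytone 1.79 g; L-lysine hydrochloride 125.48 mg; L-leucine 100.24 mg; L-asparagine 223.75 mg; sucrose 5.51 g; Tris base 196.90 mg

Target volume = 179 mL = 0.179 L.
L-methionine: 0.0543% w/v = 0.543 g/L → 0.543 × 0.179 L = 0.097197 g = 97.20 mg
soytone: 1% w/v = 10 g/L → 10 × 0.179 L = 1.79 g
L-lysine hydrochloride: 0.0701% w/v = 0.701 g/L → 0.701 × 0.179 L = 0.125479 g = 125.48 mg
L-leucine: 0.056 g per 100 mL × 179 mL ÷ 100 = 0.10024 g = 100.24 mg
L-asparagine: 1.25 g/L × 0.179 L = 0.22375 g = 223.75 mg
sucrose: 30.8 g/L × 0.179 L = 5.51 g
Tris base: 1.1 g/L × 0.179 L = 0.1969 g = 196.90 mg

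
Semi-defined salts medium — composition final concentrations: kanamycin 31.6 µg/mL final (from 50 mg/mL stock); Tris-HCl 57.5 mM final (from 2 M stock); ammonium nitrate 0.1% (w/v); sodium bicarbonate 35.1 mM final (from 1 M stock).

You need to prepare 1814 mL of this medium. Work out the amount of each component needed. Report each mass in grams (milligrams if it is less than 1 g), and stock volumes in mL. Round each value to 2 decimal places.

kanamycin 1.15 mL; Tris-HCl 52.15 mL; ammonium nitrate 1.81 g; sodium bicarbonate 63.67 mL

Working volume: 1814 mL = 1.814 L.
kanamycin: C1V1 = C2V2 → 31.6 µg/mL × 1814 mL ÷ 50000 µg/mL = 1.15 mL
Tris-HCl: C1V1 = C2V2 → 57.5 mM × 1814 mL ÷ 2000 mM = 52.15 mL
ammonium nitrate: 0.1% w/v = 1 g/L → 1 × 1.814 L = 1.81 g
sodium bicarbonate: dilute stock: 35.1 mM × 1814 mL ÷ 1000 mM = 63.67 mL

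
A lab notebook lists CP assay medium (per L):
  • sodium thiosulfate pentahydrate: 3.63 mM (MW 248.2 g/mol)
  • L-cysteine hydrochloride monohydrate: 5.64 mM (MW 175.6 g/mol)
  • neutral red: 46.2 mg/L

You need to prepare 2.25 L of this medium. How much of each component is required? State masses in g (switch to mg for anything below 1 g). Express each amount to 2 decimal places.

sodium thiosulfate pentahydrate 2.03 g; L-cysteine hydrochloride monohydrate 2.23 g; neutral red 103.95 mg

Working volume: 2.25 L.
sodium thiosulfate pentahydrate: 3.63 mmol/L × 248.2 g/mol × 2.25 L ÷ 1000 = 2.03 g
L-cysteine hydrochloride monohydrate: 5.64 mmol/L × 175.6 g/mol × 2.25 L ÷ 1000 = 2.23 g
neutral red: 46.2 mg/L × 2.25 L = 103.95 mg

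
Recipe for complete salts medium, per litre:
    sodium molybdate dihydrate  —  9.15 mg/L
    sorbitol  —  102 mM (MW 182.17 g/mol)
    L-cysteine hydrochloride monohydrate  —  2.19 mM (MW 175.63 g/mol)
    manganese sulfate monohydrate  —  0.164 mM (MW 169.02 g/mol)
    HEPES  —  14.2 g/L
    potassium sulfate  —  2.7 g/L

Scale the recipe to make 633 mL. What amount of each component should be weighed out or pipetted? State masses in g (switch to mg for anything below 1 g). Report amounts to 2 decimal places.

Scale factor relative to 1 L: 0.633.
sodium molybdate dihydrate: 9.15 mg/L × 0.633 L = 5.79 mg
sorbitol: 102 mmol/L × 182.17 g/mol × 0.633 L ÷ 1000 = 11.76 g
L-cysteine hydrochloride monohydrate: 2.19 mmol/L × 175.63 mg/mmol × 0.633 L = 243.47 mg
manganese sulfate monohydrate: 0.164 mmol/L × 169.02 mg/mmol × 0.633 L = 17.55 mg
HEPES: 14.2 g/L × 0.633 L = 8.99 g
potassium sulfate: 2.7 g/L × 0.633 L = 1.71 g

sodium molybdate dihydrate 5.79 mg; sorbitol 11.76 g; L-cysteine hydrochloride monohydrate 243.47 mg; manganese sulfate monohydrate 17.55 mg; HEPES 8.99 g; potassium sulfate 1.71 g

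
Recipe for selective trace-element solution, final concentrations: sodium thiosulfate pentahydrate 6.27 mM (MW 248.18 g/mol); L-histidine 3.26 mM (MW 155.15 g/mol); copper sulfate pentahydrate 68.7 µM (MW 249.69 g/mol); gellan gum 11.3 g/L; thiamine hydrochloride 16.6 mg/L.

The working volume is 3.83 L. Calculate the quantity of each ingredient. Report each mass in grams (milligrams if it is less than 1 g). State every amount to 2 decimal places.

sodium thiosulfate pentahydrate 5.96 g; L-histidine 1.94 g; copper sulfate pentahydrate 65.70 mg; gellan gum 43.28 g; thiamine hydrochloride 63.58 mg

Working volume: 3.83 L.
sodium thiosulfate pentahydrate: 6.27 mmol/L × 248.18 g/mol × 3.83 L ÷ 1000 = 5.96 g
L-histidine: 3.26 mmol/L × 155.15 g/mol × 3.83 L ÷ 1000 = 1.94 g
copper sulfate pentahydrate: 68.7 µmol/L × 249.69 g/mol × 3.83 L ÷ 1000 = 65.70 mg
gellan gum: 11.3 g/L × 3.83 L = 43.28 g
thiamine hydrochloride: 16.6 mg/L × 3.83 L = 63.58 mg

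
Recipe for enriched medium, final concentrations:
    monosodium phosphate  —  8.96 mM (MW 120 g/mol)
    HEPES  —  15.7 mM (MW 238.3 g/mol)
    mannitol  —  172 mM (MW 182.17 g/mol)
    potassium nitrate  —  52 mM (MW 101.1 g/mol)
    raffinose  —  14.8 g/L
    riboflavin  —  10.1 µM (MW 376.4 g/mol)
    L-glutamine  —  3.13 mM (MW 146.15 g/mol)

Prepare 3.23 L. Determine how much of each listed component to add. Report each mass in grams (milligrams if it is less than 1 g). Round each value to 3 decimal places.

Working volume: 3.23 L.
monosodium phosphate: 8.96 mmol/L × 120 g/mol × 3.23 L ÷ 1000 = 3.473 g
HEPES: 15.7 mmol/L × 238.3 g/mol × 3.23 L ÷ 1000 = 12.084 g
mannitol: 172 mmol/L × 182.17 g/mol × 3.23 L ÷ 1000 = 101.206 g
potassium nitrate: 52 mmol/L × 101.1 g/mol × 3.23 L ÷ 1000 = 16.981 g
raffinose: 14.8 g/L × 3.23 L = 47.804 g
riboflavin: 10.1 µmol/L × 376.4 g/mol × 3.23 L ÷ 1000 = 12.279 mg
L-glutamine: 3.13 mmol/L × 146.15 g/mol × 3.23 L ÷ 1000 = 1.478 g

monosodium phosphate 3.473 g; HEPES 12.084 g; mannitol 101.206 g; potassium nitrate 16.981 g; raffinose 47.804 g; riboflavin 12.279 mg; L-glutamine 1.478 g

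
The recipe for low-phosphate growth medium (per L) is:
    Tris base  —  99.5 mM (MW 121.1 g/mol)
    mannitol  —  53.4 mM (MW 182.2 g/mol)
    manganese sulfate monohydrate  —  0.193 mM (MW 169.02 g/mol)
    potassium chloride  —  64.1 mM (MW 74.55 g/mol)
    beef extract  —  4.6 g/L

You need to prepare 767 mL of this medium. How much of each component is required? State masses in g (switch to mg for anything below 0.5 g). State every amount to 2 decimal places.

Target volume = 767 mL = 0.767 L.
Tris base: 99.5 mmol/L × 121.1 g/mol × 0.767 L ÷ 1000 = 9.24 g
mannitol: 53.4 mmol/L × 182.2 g/mol × 0.767 L ÷ 1000 = 7.46 g
manganese sulfate monohydrate: 0.193 mmol/L × 169.02 mg/mmol × 0.767 L = 25.02 mg
potassium chloride: 64.1 mmol/L × 74.55 g/mol × 0.767 L ÷ 1000 = 3.67 g
beef extract: 4.6 g/L × 0.767 L = 3.53 g

Tris base 9.24 g; mannitol 7.46 g; manganese sulfate monohydrate 25.02 mg; potassium chloride 3.67 g; beef extract 3.53 g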